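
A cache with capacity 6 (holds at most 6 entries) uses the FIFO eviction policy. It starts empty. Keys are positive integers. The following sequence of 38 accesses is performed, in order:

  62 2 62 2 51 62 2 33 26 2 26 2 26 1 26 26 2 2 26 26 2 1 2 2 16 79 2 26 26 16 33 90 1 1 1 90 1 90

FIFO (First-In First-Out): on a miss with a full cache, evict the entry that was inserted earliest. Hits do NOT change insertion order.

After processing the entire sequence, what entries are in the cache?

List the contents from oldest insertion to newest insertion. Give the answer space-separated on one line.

FIFO simulation (capacity=6):
  1. access 62: MISS. Cache (old->new): [62]
  2. access 2: MISS. Cache (old->new): [62 2]
  3. access 62: HIT. Cache (old->new): [62 2]
  4. access 2: HIT. Cache (old->new): [62 2]
  5. access 51: MISS. Cache (old->new): [62 2 51]
  6. access 62: HIT. Cache (old->new): [62 2 51]
  7. access 2: HIT. Cache (old->new): [62 2 51]
  8. access 33: MISS. Cache (old->new): [62 2 51 33]
  9. access 26: MISS. Cache (old->new): [62 2 51 33 26]
  10. access 2: HIT. Cache (old->new): [62 2 51 33 26]
  11. access 26: HIT. Cache (old->new): [62 2 51 33 26]
  12. access 2: HIT. Cache (old->new): [62 2 51 33 26]
  13. access 26: HIT. Cache (old->new): [62 2 51 33 26]
  14. access 1: MISS. Cache (old->new): [62 2 51 33 26 1]
  15. access 26: HIT. Cache (old->new): [62 2 51 33 26 1]
  16. access 26: HIT. Cache (old->new): [62 2 51 33 26 1]
  17. access 2: HIT. Cache (old->new): [62 2 51 33 26 1]
  18. access 2: HIT. Cache (old->new): [62 2 51 33 26 1]
  19. access 26: HIT. Cache (old->new): [62 2 51 33 26 1]
  20. access 26: HIT. Cache (old->new): [62 2 51 33 26 1]
  21. access 2: HIT. Cache (old->new): [62 2 51 33 26 1]
  22. access 1: HIT. Cache (old->new): [62 2 51 33 26 1]
  23. access 2: HIT. Cache (old->new): [62 2 51 33 26 1]
  24. access 2: HIT. Cache (old->new): [62 2 51 33 26 1]
  25. access 16: MISS, evict 62. Cache (old->new): [2 51 33 26 1 16]
  26. access 79: MISS, evict 2. Cache (old->new): [51 33 26 1 16 79]
  27. access 2: MISS, evict 51. Cache (old->new): [33 26 1 16 79 2]
  28. access 26: HIT. Cache (old->new): [33 26 1 16 79 2]
  29. access 26: HIT. Cache (old->new): [33 26 1 16 79 2]
  30. access 16: HIT. Cache (old->new): [33 26 1 16 79 2]
  31. access 33: HIT. Cache (old->new): [33 26 1 16 79 2]
  32. access 90: MISS, evict 33. Cache (old->new): [26 1 16 79 2 90]
  33. access 1: HIT. Cache (old->new): [26 1 16 79 2 90]
  34. access 1: HIT. Cache (old->new): [26 1 16 79 2 90]
  35. access 1: HIT. Cache (old->new): [26 1 16 79 2 90]
  36. access 90: HIT. Cache (old->new): [26 1 16 79 2 90]
  37. access 1: HIT. Cache (old->new): [26 1 16 79 2 90]
  38. access 90: HIT. Cache (old->new): [26 1 16 79 2 90]
Total: 28 hits, 10 misses, 4 evictions

Answer: 26 1 16 79 2 90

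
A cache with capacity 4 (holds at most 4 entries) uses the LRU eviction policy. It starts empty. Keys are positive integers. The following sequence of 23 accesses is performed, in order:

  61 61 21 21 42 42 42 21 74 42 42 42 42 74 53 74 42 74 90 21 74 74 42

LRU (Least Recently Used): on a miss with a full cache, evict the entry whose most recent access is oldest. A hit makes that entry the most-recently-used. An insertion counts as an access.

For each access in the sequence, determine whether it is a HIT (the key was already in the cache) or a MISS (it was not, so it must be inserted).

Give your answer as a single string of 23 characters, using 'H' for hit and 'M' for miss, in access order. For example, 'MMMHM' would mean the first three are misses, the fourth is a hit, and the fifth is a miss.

Answer: MHMHMHHHMHHHHHMHHHMMHHH

Derivation:
LRU simulation (capacity=4):
  1. access 61: MISS. Cache (LRU->MRU): [61]
  2. access 61: HIT. Cache (LRU->MRU): [61]
  3. access 21: MISS. Cache (LRU->MRU): [61 21]
  4. access 21: HIT. Cache (LRU->MRU): [61 21]
  5. access 42: MISS. Cache (LRU->MRU): [61 21 42]
  6. access 42: HIT. Cache (LRU->MRU): [61 21 42]
  7. access 42: HIT. Cache (LRU->MRU): [61 21 42]
  8. access 21: HIT. Cache (LRU->MRU): [61 42 21]
  9. access 74: MISS. Cache (LRU->MRU): [61 42 21 74]
  10. access 42: HIT. Cache (LRU->MRU): [61 21 74 42]
  11. access 42: HIT. Cache (LRU->MRU): [61 21 74 42]
  12. access 42: HIT. Cache (LRU->MRU): [61 21 74 42]
  13. access 42: HIT. Cache (LRU->MRU): [61 21 74 42]
  14. access 74: HIT. Cache (LRU->MRU): [61 21 42 74]
  15. access 53: MISS, evict 61. Cache (LRU->MRU): [21 42 74 53]
  16. access 74: HIT. Cache (LRU->MRU): [21 42 53 74]
  17. access 42: HIT. Cache (LRU->MRU): [21 53 74 42]
  18. access 74: HIT. Cache (LRU->MRU): [21 53 42 74]
  19. access 90: MISS, evict 21. Cache (LRU->MRU): [53 42 74 90]
  20. access 21: MISS, evict 53. Cache (LRU->MRU): [42 74 90 21]
  21. access 74: HIT. Cache (LRU->MRU): [42 90 21 74]
  22. access 74: HIT. Cache (LRU->MRU): [42 90 21 74]
  23. access 42: HIT. Cache (LRU->MRU): [90 21 74 42]
Total: 16 hits, 7 misses, 3 evictions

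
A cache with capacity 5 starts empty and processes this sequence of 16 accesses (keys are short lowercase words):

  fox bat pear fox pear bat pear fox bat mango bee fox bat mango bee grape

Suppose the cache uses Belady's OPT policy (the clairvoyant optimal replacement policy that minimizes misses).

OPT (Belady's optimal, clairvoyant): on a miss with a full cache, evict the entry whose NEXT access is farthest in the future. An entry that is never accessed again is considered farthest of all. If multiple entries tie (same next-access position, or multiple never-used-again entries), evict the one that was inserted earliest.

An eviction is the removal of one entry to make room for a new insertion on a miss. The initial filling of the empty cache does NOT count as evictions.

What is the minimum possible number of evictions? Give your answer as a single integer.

OPT (Belady) simulation (capacity=5):
  1. access fox: MISS. Cache: [fox]
  2. access bat: MISS. Cache: [fox bat]
  3. access pear: MISS. Cache: [fox bat pear]
  4. access fox: HIT. Next use of fox: step 8. Cache: [fox bat pear]
  5. access pear: HIT. Next use of pear: step 7. Cache: [fox bat pear]
  6. access bat: HIT. Next use of bat: step 9. Cache: [fox bat pear]
  7. access pear: HIT. Next use of pear: never. Cache: [fox bat pear]
  8. access fox: HIT. Next use of fox: step 12. Cache: [fox bat pear]
  9. access bat: HIT. Next use of bat: step 13. Cache: [fox bat pear]
  10. access mango: MISS. Cache: [fox bat pear mango]
  11. access bee: MISS. Cache: [fox bat pear mango bee]
  12. access fox: HIT. Next use of fox: never. Cache: [fox bat pear mango bee]
  13. access bat: HIT. Next use of bat: never. Cache: [fox bat pear mango bee]
  14. access mango: HIT. Next use of mango: never. Cache: [fox bat pear mango bee]
  15. access bee: HIT. Next use of bee: never. Cache: [fox bat pear mango bee]
  16. access grape: MISS, evict fox (next use: never). Cache: [bat pear mango bee grape]
Total: 10 hits, 6 misses, 1 evictions

Answer: 1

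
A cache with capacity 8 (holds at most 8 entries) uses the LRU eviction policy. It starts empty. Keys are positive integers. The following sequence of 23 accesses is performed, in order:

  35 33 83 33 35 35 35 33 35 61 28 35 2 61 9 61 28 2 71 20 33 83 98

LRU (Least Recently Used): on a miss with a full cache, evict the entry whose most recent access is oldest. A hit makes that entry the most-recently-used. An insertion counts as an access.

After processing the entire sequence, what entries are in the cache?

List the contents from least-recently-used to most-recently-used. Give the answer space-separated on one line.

Answer: 61 28 2 71 20 33 83 98

Derivation:
LRU simulation (capacity=8):
  1. access 35: MISS. Cache (LRU->MRU): [35]
  2. access 33: MISS. Cache (LRU->MRU): [35 33]
  3. access 83: MISS. Cache (LRU->MRU): [35 33 83]
  4. access 33: HIT. Cache (LRU->MRU): [35 83 33]
  5. access 35: HIT. Cache (LRU->MRU): [83 33 35]
  6. access 35: HIT. Cache (LRU->MRU): [83 33 35]
  7. access 35: HIT. Cache (LRU->MRU): [83 33 35]
  8. access 33: HIT. Cache (LRU->MRU): [83 35 33]
  9. access 35: HIT. Cache (LRU->MRU): [83 33 35]
  10. access 61: MISS. Cache (LRU->MRU): [83 33 35 61]
  11. access 28: MISS. Cache (LRU->MRU): [83 33 35 61 28]
  12. access 35: HIT. Cache (LRU->MRU): [83 33 61 28 35]
  13. access 2: MISS. Cache (LRU->MRU): [83 33 61 28 35 2]
  14. access 61: HIT. Cache (LRU->MRU): [83 33 28 35 2 61]
  15. access 9: MISS. Cache (LRU->MRU): [83 33 28 35 2 61 9]
  16. access 61: HIT. Cache (LRU->MRU): [83 33 28 35 2 9 61]
  17. access 28: HIT. Cache (LRU->MRU): [83 33 35 2 9 61 28]
  18. access 2: HIT. Cache (LRU->MRU): [83 33 35 9 61 28 2]
  19. access 71: MISS. Cache (LRU->MRU): [83 33 35 9 61 28 2 71]
  20. access 20: MISS, evict 83. Cache (LRU->MRU): [33 35 9 61 28 2 71 20]
  21. access 33: HIT. Cache (LRU->MRU): [35 9 61 28 2 71 20 33]
  22. access 83: MISS, evict 35. Cache (LRU->MRU): [9 61 28 2 71 20 33 83]
  23. access 98: MISS, evict 9. Cache (LRU->MRU): [61 28 2 71 20 33 83 98]
Total: 12 hits, 11 misses, 3 evictions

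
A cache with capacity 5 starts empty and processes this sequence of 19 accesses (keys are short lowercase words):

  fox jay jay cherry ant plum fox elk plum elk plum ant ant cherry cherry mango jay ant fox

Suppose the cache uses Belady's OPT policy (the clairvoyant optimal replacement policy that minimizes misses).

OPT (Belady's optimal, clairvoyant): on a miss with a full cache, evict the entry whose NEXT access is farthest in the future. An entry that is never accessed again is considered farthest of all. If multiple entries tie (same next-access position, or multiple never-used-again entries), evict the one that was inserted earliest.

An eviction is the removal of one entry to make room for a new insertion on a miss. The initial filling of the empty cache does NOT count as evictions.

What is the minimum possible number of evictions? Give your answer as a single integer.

Answer: 3

Derivation:
OPT (Belady) simulation (capacity=5):
  1. access fox: MISS. Cache: [fox]
  2. access jay: MISS. Cache: [fox jay]
  3. access jay: HIT. Next use of jay: step 17. Cache: [fox jay]
  4. access cherry: MISS. Cache: [fox jay cherry]
  5. access ant: MISS. Cache: [fox jay cherry ant]
  6. access plum: MISS. Cache: [fox jay cherry ant plum]
  7. access fox: HIT. Next use of fox: step 19. Cache: [fox jay cherry ant plum]
  8. access elk: MISS, evict fox (next use: step 19). Cache: [jay cherry ant plum elk]
  9. access plum: HIT. Next use of plum: step 11. Cache: [jay cherry ant plum elk]
  10. access elk: HIT. Next use of elk: never. Cache: [jay cherry ant plum elk]
  11. access plum: HIT. Next use of plum: never. Cache: [jay cherry ant plum elk]
  12. access ant: HIT. Next use of ant: step 13. Cache: [jay cherry ant plum elk]
  13. access ant: HIT. Next use of ant: step 18. Cache: [jay cherry ant plum elk]
  14. access cherry: HIT. Next use of cherry: step 15. Cache: [jay cherry ant plum elk]
  15. access cherry: HIT. Next use of cherry: never. Cache: [jay cherry ant plum elk]
  16. access mango: MISS, evict cherry (next use: never). Cache: [jay ant plum elk mango]
  17. access jay: HIT. Next use of jay: never. Cache: [jay ant plum elk mango]
  18. access ant: HIT. Next use of ant: never. Cache: [jay ant plum elk mango]
  19. access fox: MISS, evict jay (next use: never). Cache: [ant plum elk mango fox]
Total: 11 hits, 8 misses, 3 evictions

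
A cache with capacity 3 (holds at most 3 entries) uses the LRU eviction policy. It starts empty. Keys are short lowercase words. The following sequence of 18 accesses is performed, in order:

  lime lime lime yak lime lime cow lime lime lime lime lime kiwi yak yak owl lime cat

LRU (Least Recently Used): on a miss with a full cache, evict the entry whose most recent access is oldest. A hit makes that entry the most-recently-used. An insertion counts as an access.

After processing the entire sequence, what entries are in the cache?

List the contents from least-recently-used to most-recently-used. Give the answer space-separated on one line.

Answer: owl lime cat

Derivation:
LRU simulation (capacity=3):
  1. access lime: MISS. Cache (LRU->MRU): [lime]
  2. access lime: HIT. Cache (LRU->MRU): [lime]
  3. access lime: HIT. Cache (LRU->MRU): [lime]
  4. access yak: MISS. Cache (LRU->MRU): [lime yak]
  5. access lime: HIT. Cache (LRU->MRU): [yak lime]
  6. access lime: HIT. Cache (LRU->MRU): [yak lime]
  7. access cow: MISS. Cache (LRU->MRU): [yak lime cow]
  8. access lime: HIT. Cache (LRU->MRU): [yak cow lime]
  9. access lime: HIT. Cache (LRU->MRU): [yak cow lime]
  10. access lime: HIT. Cache (LRU->MRU): [yak cow lime]
  11. access lime: HIT. Cache (LRU->MRU): [yak cow lime]
  12. access lime: HIT. Cache (LRU->MRU): [yak cow lime]
  13. access kiwi: MISS, evict yak. Cache (LRU->MRU): [cow lime kiwi]
  14. access yak: MISS, evict cow. Cache (LRU->MRU): [lime kiwi yak]
  15. access yak: HIT. Cache (LRU->MRU): [lime kiwi yak]
  16. access owl: MISS, evict lime. Cache (LRU->MRU): [kiwi yak owl]
  17. access lime: MISS, evict kiwi. Cache (LRU->MRU): [yak owl lime]
  18. access cat: MISS, evict yak. Cache (LRU->MRU): [owl lime cat]
Total: 10 hits, 8 misses, 5 evictions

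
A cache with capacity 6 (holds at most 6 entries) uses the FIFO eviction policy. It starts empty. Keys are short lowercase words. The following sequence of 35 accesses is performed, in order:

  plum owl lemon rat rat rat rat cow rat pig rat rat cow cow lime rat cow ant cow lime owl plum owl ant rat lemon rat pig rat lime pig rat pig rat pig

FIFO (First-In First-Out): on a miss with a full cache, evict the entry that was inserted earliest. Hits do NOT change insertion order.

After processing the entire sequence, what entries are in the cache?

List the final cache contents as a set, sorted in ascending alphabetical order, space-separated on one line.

FIFO simulation (capacity=6):
  1. access plum: MISS. Cache (old->new): [plum]
  2. access owl: MISS. Cache (old->new): [plum owl]
  3. access lemon: MISS. Cache (old->new): [plum owl lemon]
  4. access rat: MISS. Cache (old->new): [plum owl lemon rat]
  5. access rat: HIT. Cache (old->new): [plum owl lemon rat]
  6. access rat: HIT. Cache (old->new): [plum owl lemon rat]
  7. access rat: HIT. Cache (old->new): [plum owl lemon rat]
  8. access cow: MISS. Cache (old->new): [plum owl lemon rat cow]
  9. access rat: HIT. Cache (old->new): [plum owl lemon rat cow]
  10. access pig: MISS. Cache (old->new): [plum owl lemon rat cow pig]
  11. access rat: HIT. Cache (old->new): [plum owl lemon rat cow pig]
  12. access rat: HIT. Cache (old->new): [plum owl lemon rat cow pig]
  13. access cow: HIT. Cache (old->new): [plum owl lemon rat cow pig]
  14. access cow: HIT. Cache (old->new): [plum owl lemon rat cow pig]
  15. access lime: MISS, evict plum. Cache (old->new): [owl lemon rat cow pig lime]
  16. access rat: HIT. Cache (old->new): [owl lemon rat cow pig lime]
  17. access cow: HIT. Cache (old->new): [owl lemon rat cow pig lime]
  18. access ant: MISS, evict owl. Cache (old->new): [lemon rat cow pig lime ant]
  19. access cow: HIT. Cache (old->new): [lemon rat cow pig lime ant]
  20. access lime: HIT. Cache (old->new): [lemon rat cow pig lime ant]
  21. access owl: MISS, evict lemon. Cache (old->new): [rat cow pig lime ant owl]
  22. access plum: MISS, evict rat. Cache (old->new): [cow pig lime ant owl plum]
  23. access owl: HIT. Cache (old->new): [cow pig lime ant owl plum]
  24. access ant: HIT. Cache (old->new): [cow pig lime ant owl plum]
  25. access rat: MISS, evict cow. Cache (old->new): [pig lime ant owl plum rat]
  26. access lemon: MISS, evict pig. Cache (old->new): [lime ant owl plum rat lemon]
  27. access rat: HIT. Cache (old->new): [lime ant owl plum rat lemon]
  28. access pig: MISS, evict lime. Cache (old->new): [ant owl plum rat lemon pig]
  29. access rat: HIT. Cache (old->new): [ant owl plum rat lemon pig]
  30. access lime: MISS, evict ant. Cache (old->new): [owl plum rat lemon pig lime]
  31. access pig: HIT. Cache (old->new): [owl plum rat lemon pig lime]
  32. access rat: HIT. Cache (old->new): [owl plum rat lemon pig lime]
  33. access pig: HIT. Cache (old->new): [owl plum rat lemon pig lime]
  34. access rat: HIT. Cache (old->new): [owl plum rat lemon pig lime]
  35. access pig: HIT. Cache (old->new): [owl plum rat lemon pig lime]
Total: 21 hits, 14 misses, 8 evictions

Answer: lemon lime owl pig plum rat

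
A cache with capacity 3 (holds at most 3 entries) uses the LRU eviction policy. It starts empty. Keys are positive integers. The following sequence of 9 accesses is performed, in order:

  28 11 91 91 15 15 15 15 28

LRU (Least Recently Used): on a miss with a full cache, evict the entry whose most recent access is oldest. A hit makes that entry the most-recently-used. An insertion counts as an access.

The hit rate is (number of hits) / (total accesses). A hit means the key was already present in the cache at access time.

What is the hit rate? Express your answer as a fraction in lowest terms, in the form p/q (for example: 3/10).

Answer: 4/9

Derivation:
LRU simulation (capacity=3):
  1. access 28: MISS. Cache (LRU->MRU): [28]
  2. access 11: MISS. Cache (LRU->MRU): [28 11]
  3. access 91: MISS. Cache (LRU->MRU): [28 11 91]
  4. access 91: HIT. Cache (LRU->MRU): [28 11 91]
  5. access 15: MISS, evict 28. Cache (LRU->MRU): [11 91 15]
  6. access 15: HIT. Cache (LRU->MRU): [11 91 15]
  7. access 15: HIT. Cache (LRU->MRU): [11 91 15]
  8. access 15: HIT. Cache (LRU->MRU): [11 91 15]
  9. access 28: MISS, evict 11. Cache (LRU->MRU): [91 15 28]
Total: 4 hits, 5 misses, 2 evictions

Hit rate = 4/9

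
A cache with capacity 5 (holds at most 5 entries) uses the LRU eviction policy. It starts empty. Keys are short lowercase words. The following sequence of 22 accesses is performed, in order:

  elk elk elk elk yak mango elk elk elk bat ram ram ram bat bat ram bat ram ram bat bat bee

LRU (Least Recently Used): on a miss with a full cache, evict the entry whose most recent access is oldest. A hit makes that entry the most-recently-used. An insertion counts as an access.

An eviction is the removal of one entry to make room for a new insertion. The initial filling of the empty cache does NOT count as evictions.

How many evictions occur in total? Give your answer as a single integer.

LRU simulation (capacity=5):
  1. access elk: MISS. Cache (LRU->MRU): [elk]
  2. access elk: HIT. Cache (LRU->MRU): [elk]
  3. access elk: HIT. Cache (LRU->MRU): [elk]
  4. access elk: HIT. Cache (LRU->MRU): [elk]
  5. access yak: MISS. Cache (LRU->MRU): [elk yak]
  6. access mango: MISS. Cache (LRU->MRU): [elk yak mango]
  7. access elk: HIT. Cache (LRU->MRU): [yak mango elk]
  8. access elk: HIT. Cache (LRU->MRU): [yak mango elk]
  9. access elk: HIT. Cache (LRU->MRU): [yak mango elk]
  10. access bat: MISS. Cache (LRU->MRU): [yak mango elk bat]
  11. access ram: MISS. Cache (LRU->MRU): [yak mango elk bat ram]
  12. access ram: HIT. Cache (LRU->MRU): [yak mango elk bat ram]
  13. access ram: HIT. Cache (LRU->MRU): [yak mango elk bat ram]
  14. access bat: HIT. Cache (LRU->MRU): [yak mango elk ram bat]
  15. access bat: HIT. Cache (LRU->MRU): [yak mango elk ram bat]
  16. access ram: HIT. Cache (LRU->MRU): [yak mango elk bat ram]
  17. access bat: HIT. Cache (LRU->MRU): [yak mango elk ram bat]
  18. access ram: HIT. Cache (LRU->MRU): [yak mango elk bat ram]
  19. access ram: HIT. Cache (LRU->MRU): [yak mango elk bat ram]
  20. access bat: HIT. Cache (LRU->MRU): [yak mango elk ram bat]
  21. access bat: HIT. Cache (LRU->MRU): [yak mango elk ram bat]
  22. access bee: MISS, evict yak. Cache (LRU->MRU): [mango elk ram bat bee]
Total: 16 hits, 6 misses, 1 evictions

Answer: 1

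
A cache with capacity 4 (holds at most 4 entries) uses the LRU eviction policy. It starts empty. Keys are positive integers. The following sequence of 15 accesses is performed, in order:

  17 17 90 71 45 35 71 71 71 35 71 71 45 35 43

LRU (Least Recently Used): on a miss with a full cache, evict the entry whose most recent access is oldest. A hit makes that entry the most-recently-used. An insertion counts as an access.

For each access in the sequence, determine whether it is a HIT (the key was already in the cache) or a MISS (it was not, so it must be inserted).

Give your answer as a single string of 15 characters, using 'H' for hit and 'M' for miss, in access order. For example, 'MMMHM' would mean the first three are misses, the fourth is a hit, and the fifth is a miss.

Answer: MHMMMMHHHHHHHHM

Derivation:
LRU simulation (capacity=4):
  1. access 17: MISS. Cache (LRU->MRU): [17]
  2. access 17: HIT. Cache (LRU->MRU): [17]
  3. access 90: MISS. Cache (LRU->MRU): [17 90]
  4. access 71: MISS. Cache (LRU->MRU): [17 90 71]
  5. access 45: MISS. Cache (LRU->MRU): [17 90 71 45]
  6. access 35: MISS, evict 17. Cache (LRU->MRU): [90 71 45 35]
  7. access 71: HIT. Cache (LRU->MRU): [90 45 35 71]
  8. access 71: HIT. Cache (LRU->MRU): [90 45 35 71]
  9. access 71: HIT. Cache (LRU->MRU): [90 45 35 71]
  10. access 35: HIT. Cache (LRU->MRU): [90 45 71 35]
  11. access 71: HIT. Cache (LRU->MRU): [90 45 35 71]
  12. access 71: HIT. Cache (LRU->MRU): [90 45 35 71]
  13. access 45: HIT. Cache (LRU->MRU): [90 35 71 45]
  14. access 35: HIT. Cache (LRU->MRU): [90 71 45 35]
  15. access 43: MISS, evict 90. Cache (LRU->MRU): [71 45 35 43]
Total: 9 hits, 6 misses, 2 evictions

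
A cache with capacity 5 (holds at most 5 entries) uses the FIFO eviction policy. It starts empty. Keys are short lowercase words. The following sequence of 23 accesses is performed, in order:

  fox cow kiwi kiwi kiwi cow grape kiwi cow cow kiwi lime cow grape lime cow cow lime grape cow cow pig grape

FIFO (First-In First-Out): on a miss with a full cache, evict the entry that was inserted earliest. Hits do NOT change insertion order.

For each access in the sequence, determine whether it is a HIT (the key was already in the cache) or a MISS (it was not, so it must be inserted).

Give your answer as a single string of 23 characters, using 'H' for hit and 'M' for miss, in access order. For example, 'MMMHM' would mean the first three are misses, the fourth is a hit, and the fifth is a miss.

FIFO simulation (capacity=5):
  1. access fox: MISS. Cache (old->new): [fox]
  2. access cow: MISS. Cache (old->new): [fox cow]
  3. access kiwi: MISS. Cache (old->new): [fox cow kiwi]
  4. access kiwi: HIT. Cache (old->new): [fox cow kiwi]
  5. access kiwi: HIT. Cache (old->new): [fox cow kiwi]
  6. access cow: HIT. Cache (old->new): [fox cow kiwi]
  7. access grape: MISS. Cache (old->new): [fox cow kiwi grape]
  8. access kiwi: HIT. Cache (old->new): [fox cow kiwi grape]
  9. access cow: HIT. Cache (old->new): [fox cow kiwi grape]
  10. access cow: HIT. Cache (old->new): [fox cow kiwi grape]
  11. access kiwi: HIT. Cache (old->new): [fox cow kiwi grape]
  12. access lime: MISS. Cache (old->new): [fox cow kiwi grape lime]
  13. access cow: HIT. Cache (old->new): [fox cow kiwi grape lime]
  14. access grape: HIT. Cache (old->new): [fox cow kiwi grape lime]
  15. access lime: HIT. Cache (old->new): [fox cow kiwi grape lime]
  16. access cow: HIT. Cache (old->new): [fox cow kiwi grape lime]
  17. access cow: HIT. Cache (old->new): [fox cow kiwi grape lime]
  18. access lime: HIT. Cache (old->new): [fox cow kiwi grape lime]
  19. access grape: HIT. Cache (old->new): [fox cow kiwi grape lime]
  20. access cow: HIT. Cache (old->new): [fox cow kiwi grape lime]
  21. access cow: HIT. Cache (old->new): [fox cow kiwi grape lime]
  22. access pig: MISS, evict fox. Cache (old->new): [cow kiwi grape lime pig]
  23. access grape: HIT. Cache (old->new): [cow kiwi grape lime pig]
Total: 17 hits, 6 misses, 1 evictions

Answer: MMMHHHMHHHHMHHHHHHHHHMH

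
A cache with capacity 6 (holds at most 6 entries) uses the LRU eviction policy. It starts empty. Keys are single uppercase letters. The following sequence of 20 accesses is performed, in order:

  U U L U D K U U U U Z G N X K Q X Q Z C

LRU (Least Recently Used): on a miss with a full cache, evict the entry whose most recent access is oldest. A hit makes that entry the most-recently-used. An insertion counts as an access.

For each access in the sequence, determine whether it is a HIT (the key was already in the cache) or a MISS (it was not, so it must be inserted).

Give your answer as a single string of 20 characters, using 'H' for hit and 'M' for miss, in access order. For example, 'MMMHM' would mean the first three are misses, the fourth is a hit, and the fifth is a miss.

Answer: MHMHMMHHHHMMMMHMHHHM

Derivation:
LRU simulation (capacity=6):
  1. access U: MISS. Cache (LRU->MRU): [U]
  2. access U: HIT. Cache (LRU->MRU): [U]
  3. access L: MISS. Cache (LRU->MRU): [U L]
  4. access U: HIT. Cache (LRU->MRU): [L U]
  5. access D: MISS. Cache (LRU->MRU): [L U D]
  6. access K: MISS. Cache (LRU->MRU): [L U D K]
  7. access U: HIT. Cache (LRU->MRU): [L D K U]
  8. access U: HIT. Cache (LRU->MRU): [L D K U]
  9. access U: HIT. Cache (LRU->MRU): [L D K U]
  10. access U: HIT. Cache (LRU->MRU): [L D K U]
  11. access Z: MISS. Cache (LRU->MRU): [L D K U Z]
  12. access G: MISS. Cache (LRU->MRU): [L D K U Z G]
  13. access N: MISS, evict L. Cache (LRU->MRU): [D K U Z G N]
  14. access X: MISS, evict D. Cache (LRU->MRU): [K U Z G N X]
  15. access K: HIT. Cache (LRU->MRU): [U Z G N X K]
  16. access Q: MISS, evict U. Cache (LRU->MRU): [Z G N X K Q]
  17. access X: HIT. Cache (LRU->MRU): [Z G N K Q X]
  18. access Q: HIT. Cache (LRU->MRU): [Z G N K X Q]
  19. access Z: HIT. Cache (LRU->MRU): [G N K X Q Z]
  20. access C: MISS, evict G. Cache (LRU->MRU): [N K X Q Z C]
Total: 10 hits, 10 misses, 4 evictions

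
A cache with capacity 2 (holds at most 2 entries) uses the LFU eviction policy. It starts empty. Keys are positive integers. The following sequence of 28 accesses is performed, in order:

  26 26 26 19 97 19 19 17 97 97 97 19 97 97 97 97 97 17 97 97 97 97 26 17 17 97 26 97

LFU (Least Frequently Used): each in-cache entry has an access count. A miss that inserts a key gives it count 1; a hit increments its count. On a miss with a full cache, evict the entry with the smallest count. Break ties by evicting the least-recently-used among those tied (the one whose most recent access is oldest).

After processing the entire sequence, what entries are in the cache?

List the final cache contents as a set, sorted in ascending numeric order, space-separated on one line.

Answer: 26 97

Derivation:
LFU simulation (capacity=2):
  1. access 26: MISS. Cache: [26(c=1)]
  2. access 26: HIT, count now 2. Cache: [26(c=2)]
  3. access 26: HIT, count now 3. Cache: [26(c=3)]
  4. access 19: MISS. Cache: [19(c=1) 26(c=3)]
  5. access 97: MISS, evict 19(c=1). Cache: [97(c=1) 26(c=3)]
  6. access 19: MISS, evict 97(c=1). Cache: [19(c=1) 26(c=3)]
  7. access 19: HIT, count now 2. Cache: [19(c=2) 26(c=3)]
  8. access 17: MISS, evict 19(c=2). Cache: [17(c=1) 26(c=3)]
  9. access 97: MISS, evict 17(c=1). Cache: [97(c=1) 26(c=3)]
  10. access 97: HIT, count now 2. Cache: [97(c=2) 26(c=3)]
  11. access 97: HIT, count now 3. Cache: [26(c=3) 97(c=3)]
  12. access 19: MISS, evict 26(c=3). Cache: [19(c=1) 97(c=3)]
  13. access 97: HIT, count now 4. Cache: [19(c=1) 97(c=4)]
  14. access 97: HIT, count now 5. Cache: [19(c=1) 97(c=5)]
  15. access 97: HIT, count now 6. Cache: [19(c=1) 97(c=6)]
  16. access 97: HIT, count now 7. Cache: [19(c=1) 97(c=7)]
  17. access 97: HIT, count now 8. Cache: [19(c=1) 97(c=8)]
  18. access 17: MISS, evict 19(c=1). Cache: [17(c=1) 97(c=8)]
  19. access 97: HIT, count now 9. Cache: [17(c=1) 97(c=9)]
  20. access 97: HIT, count now 10. Cache: [17(c=1) 97(c=10)]
  21. access 97: HIT, count now 11. Cache: [17(c=1) 97(c=11)]
  22. access 97: HIT, count now 12. Cache: [17(c=1) 97(c=12)]
  23. access 26: MISS, evict 17(c=1). Cache: [26(c=1) 97(c=12)]
  24. access 17: MISS, evict 26(c=1). Cache: [17(c=1) 97(c=12)]
  25. access 17: HIT, count now 2. Cache: [17(c=2) 97(c=12)]
  26. access 97: HIT, count now 13. Cache: [17(c=2) 97(c=13)]
  27. access 26: MISS, evict 17(c=2). Cache: [26(c=1) 97(c=13)]
  28. access 97: HIT, count now 14. Cache: [26(c=1) 97(c=14)]
Total: 17 hits, 11 misses, 9 evictions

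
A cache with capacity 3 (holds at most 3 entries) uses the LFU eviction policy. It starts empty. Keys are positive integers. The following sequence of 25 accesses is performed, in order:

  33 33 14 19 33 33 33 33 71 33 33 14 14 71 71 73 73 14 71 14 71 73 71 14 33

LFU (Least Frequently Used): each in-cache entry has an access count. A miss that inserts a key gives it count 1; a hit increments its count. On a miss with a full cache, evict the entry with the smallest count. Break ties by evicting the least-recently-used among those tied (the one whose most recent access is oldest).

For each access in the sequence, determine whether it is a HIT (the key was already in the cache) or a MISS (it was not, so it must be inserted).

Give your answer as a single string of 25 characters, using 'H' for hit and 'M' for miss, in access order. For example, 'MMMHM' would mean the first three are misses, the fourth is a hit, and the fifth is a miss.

Answer: MHMMHHHHMHHMHHHMHMHHHMHMH

Derivation:
LFU simulation (capacity=3):
  1. access 33: MISS. Cache: [33(c=1)]
  2. access 33: HIT, count now 2. Cache: [33(c=2)]
  3. access 14: MISS. Cache: [14(c=1) 33(c=2)]
  4. access 19: MISS. Cache: [14(c=1) 19(c=1) 33(c=2)]
  5. access 33: HIT, count now 3. Cache: [14(c=1) 19(c=1) 33(c=3)]
  6. access 33: HIT, count now 4. Cache: [14(c=1) 19(c=1) 33(c=4)]
  7. access 33: HIT, count now 5. Cache: [14(c=1) 19(c=1) 33(c=5)]
  8. access 33: HIT, count now 6. Cache: [14(c=1) 19(c=1) 33(c=6)]
  9. access 71: MISS, evict 14(c=1). Cache: [19(c=1) 71(c=1) 33(c=6)]
  10. access 33: HIT, count now 7. Cache: [19(c=1) 71(c=1) 33(c=7)]
  11. access 33: HIT, count now 8. Cache: [19(c=1) 71(c=1) 33(c=8)]
  12. access 14: MISS, evict 19(c=1). Cache: [71(c=1) 14(c=1) 33(c=8)]
  13. access 14: HIT, count now 2. Cache: [71(c=1) 14(c=2) 33(c=8)]
  14. access 71: HIT, count now 2. Cache: [14(c=2) 71(c=2) 33(c=8)]
  15. access 71: HIT, count now 3. Cache: [14(c=2) 71(c=3) 33(c=8)]
  16. access 73: MISS, evict 14(c=2). Cache: [73(c=1) 71(c=3) 33(c=8)]
  17. access 73: HIT, count now 2. Cache: [73(c=2) 71(c=3) 33(c=8)]
  18. access 14: MISS, evict 73(c=2). Cache: [14(c=1) 71(c=3) 33(c=8)]
  19. access 71: HIT, count now 4. Cache: [14(c=1) 71(c=4) 33(c=8)]
  20. access 14: HIT, count now 2. Cache: [14(c=2) 71(c=4) 33(c=8)]
  21. access 71: HIT, count now 5. Cache: [14(c=2) 71(c=5) 33(c=8)]
  22. access 73: MISS, evict 14(c=2). Cache: [73(c=1) 71(c=5) 33(c=8)]
  23. access 71: HIT, count now 6. Cache: [73(c=1) 71(c=6) 33(c=8)]
  24. access 14: MISS, evict 73(c=1). Cache: [14(c=1) 71(c=6) 33(c=8)]
  25. access 33: HIT, count now 9. Cache: [14(c=1) 71(c=6) 33(c=9)]
Total: 16 hits, 9 misses, 6 evictions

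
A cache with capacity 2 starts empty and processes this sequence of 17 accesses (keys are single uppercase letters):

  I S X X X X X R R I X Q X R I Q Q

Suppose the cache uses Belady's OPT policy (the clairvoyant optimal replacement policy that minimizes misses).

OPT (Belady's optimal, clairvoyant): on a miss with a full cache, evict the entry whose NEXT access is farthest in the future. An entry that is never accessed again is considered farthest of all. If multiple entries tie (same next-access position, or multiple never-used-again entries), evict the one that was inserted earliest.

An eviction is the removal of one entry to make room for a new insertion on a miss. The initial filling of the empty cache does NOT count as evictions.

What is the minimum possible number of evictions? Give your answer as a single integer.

OPT (Belady) simulation (capacity=2):
  1. access I: MISS. Cache: [I]
  2. access S: MISS. Cache: [I S]
  3. access X: MISS, evict S (next use: never). Cache: [I X]
  4. access X: HIT. Next use of X: step 5. Cache: [I X]
  5. access X: HIT. Next use of X: step 6. Cache: [I X]
  6. access X: HIT. Next use of X: step 7. Cache: [I X]
  7. access X: HIT. Next use of X: step 11. Cache: [I X]
  8. access R: MISS, evict X (next use: step 11). Cache: [I R]
  9. access R: HIT. Next use of R: step 14. Cache: [I R]
  10. access I: HIT. Next use of I: step 15. Cache: [I R]
  11. access X: MISS, evict I (next use: step 15). Cache: [R X]
  12. access Q: MISS, evict R (next use: step 14). Cache: [X Q]
  13. access X: HIT. Next use of X: never. Cache: [X Q]
  14. access R: MISS, evict X (next use: never). Cache: [Q R]
  15. access I: MISS, evict R (next use: never). Cache: [Q I]
  16. access Q: HIT. Next use of Q: step 17. Cache: [Q I]
  17. access Q: HIT. Next use of Q: never. Cache: [Q I]
Total: 9 hits, 8 misses, 6 evictions

Answer: 6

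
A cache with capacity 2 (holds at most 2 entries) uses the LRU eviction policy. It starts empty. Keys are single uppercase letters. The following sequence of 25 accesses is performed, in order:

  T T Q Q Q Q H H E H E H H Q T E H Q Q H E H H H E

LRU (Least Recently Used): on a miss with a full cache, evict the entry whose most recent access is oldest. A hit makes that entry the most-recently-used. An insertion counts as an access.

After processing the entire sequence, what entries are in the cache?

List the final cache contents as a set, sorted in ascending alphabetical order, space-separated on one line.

Answer: E H

Derivation:
LRU simulation (capacity=2):
  1. access T: MISS. Cache (LRU->MRU): [T]
  2. access T: HIT. Cache (LRU->MRU): [T]
  3. access Q: MISS. Cache (LRU->MRU): [T Q]
  4. access Q: HIT. Cache (LRU->MRU): [T Q]
  5. access Q: HIT. Cache (LRU->MRU): [T Q]
  6. access Q: HIT. Cache (LRU->MRU): [T Q]
  7. access H: MISS, evict T. Cache (LRU->MRU): [Q H]
  8. access H: HIT. Cache (LRU->MRU): [Q H]
  9. access E: MISS, evict Q. Cache (LRU->MRU): [H E]
  10. access H: HIT. Cache (LRU->MRU): [E H]
  11. access E: HIT. Cache (LRU->MRU): [H E]
  12. access H: HIT. Cache (LRU->MRU): [E H]
  13. access H: HIT. Cache (LRU->MRU): [E H]
  14. access Q: MISS, evict E. Cache (LRU->MRU): [H Q]
  15. access T: MISS, evict H. Cache (LRU->MRU): [Q T]
  16. access E: MISS, evict Q. Cache (LRU->MRU): [T E]
  17. access H: MISS, evict T. Cache (LRU->MRU): [E H]
  18. access Q: MISS, evict E. Cache (LRU->MRU): [H Q]
  19. access Q: HIT. Cache (LRU->MRU): [H Q]
  20. access H: HIT. Cache (LRU->MRU): [Q H]
  21. access E: MISS, evict Q. Cache (LRU->MRU): [H E]
  22. access H: HIT. Cache (LRU->MRU): [E H]
  23. access H: HIT. Cache (LRU->MRU): [E H]
  24. access H: HIT. Cache (LRU->MRU): [E H]
  25. access E: HIT. Cache (LRU->MRU): [H E]
Total: 15 hits, 10 misses, 8 evictions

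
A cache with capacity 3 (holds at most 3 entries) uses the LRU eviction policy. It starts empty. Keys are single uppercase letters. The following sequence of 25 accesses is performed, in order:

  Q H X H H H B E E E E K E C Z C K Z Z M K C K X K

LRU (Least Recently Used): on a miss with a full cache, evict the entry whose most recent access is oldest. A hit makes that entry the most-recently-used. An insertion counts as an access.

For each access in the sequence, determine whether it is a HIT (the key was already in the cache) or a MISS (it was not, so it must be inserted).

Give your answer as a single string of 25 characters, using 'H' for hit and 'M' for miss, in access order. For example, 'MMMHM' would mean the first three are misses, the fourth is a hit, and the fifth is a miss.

Answer: MMMHHHMMHHHMHMMHMHHMHMHMH

Derivation:
LRU simulation (capacity=3):
  1. access Q: MISS. Cache (LRU->MRU): [Q]
  2. access H: MISS. Cache (LRU->MRU): [Q H]
  3. access X: MISS. Cache (LRU->MRU): [Q H X]
  4. access H: HIT. Cache (LRU->MRU): [Q X H]
  5. access H: HIT. Cache (LRU->MRU): [Q X H]
  6. access H: HIT. Cache (LRU->MRU): [Q X H]
  7. access B: MISS, evict Q. Cache (LRU->MRU): [X H B]
  8. access E: MISS, evict X. Cache (LRU->MRU): [H B E]
  9. access E: HIT. Cache (LRU->MRU): [H B E]
  10. access E: HIT. Cache (LRU->MRU): [H B E]
  11. access E: HIT. Cache (LRU->MRU): [H B E]
  12. access K: MISS, evict H. Cache (LRU->MRU): [B E K]
  13. access E: HIT. Cache (LRU->MRU): [B K E]
  14. access C: MISS, evict B. Cache (LRU->MRU): [K E C]
  15. access Z: MISS, evict K. Cache (LRU->MRU): [E C Z]
  16. access C: HIT. Cache (LRU->MRU): [E Z C]
  17. access K: MISS, evict E. Cache (LRU->MRU): [Z C K]
  18. access Z: HIT. Cache (LRU->MRU): [C K Z]
  19. access Z: HIT. Cache (LRU->MRU): [C K Z]
  20. access M: MISS, evict C. Cache (LRU->MRU): [K Z M]
  21. access K: HIT. Cache (LRU->MRU): [Z M K]
  22. access C: MISS, evict Z. Cache (LRU->MRU): [M K C]
  23. access K: HIT. Cache (LRU->MRU): [M C K]
  24. access X: MISS, evict M. Cache (LRU->MRU): [C K X]
  25. access K: HIT. Cache (LRU->MRU): [C X K]
Total: 13 hits, 12 misses, 9 evictions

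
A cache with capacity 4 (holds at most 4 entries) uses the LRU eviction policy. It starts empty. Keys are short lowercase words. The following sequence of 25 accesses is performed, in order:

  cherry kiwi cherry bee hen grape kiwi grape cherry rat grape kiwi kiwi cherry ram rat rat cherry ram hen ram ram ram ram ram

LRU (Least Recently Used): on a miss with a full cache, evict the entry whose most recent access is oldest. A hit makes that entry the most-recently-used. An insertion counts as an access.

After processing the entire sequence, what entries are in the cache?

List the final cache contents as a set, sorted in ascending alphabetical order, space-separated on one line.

LRU simulation (capacity=4):
  1. access cherry: MISS. Cache (LRU->MRU): [cherry]
  2. access kiwi: MISS. Cache (LRU->MRU): [cherry kiwi]
  3. access cherry: HIT. Cache (LRU->MRU): [kiwi cherry]
  4. access bee: MISS. Cache (LRU->MRU): [kiwi cherry bee]
  5. access hen: MISS. Cache (LRU->MRU): [kiwi cherry bee hen]
  6. access grape: MISS, evict kiwi. Cache (LRU->MRU): [cherry bee hen grape]
  7. access kiwi: MISS, evict cherry. Cache (LRU->MRU): [bee hen grape kiwi]
  8. access grape: HIT. Cache (LRU->MRU): [bee hen kiwi grape]
  9. access cherry: MISS, evict bee. Cache (LRU->MRU): [hen kiwi grape cherry]
  10. access rat: MISS, evict hen. Cache (LRU->MRU): [kiwi grape cherry rat]
  11. access grape: HIT. Cache (LRU->MRU): [kiwi cherry rat grape]
  12. access kiwi: HIT. Cache (LRU->MRU): [cherry rat grape kiwi]
  13. access kiwi: HIT. Cache (LRU->MRU): [cherry rat grape kiwi]
  14. access cherry: HIT. Cache (LRU->MRU): [rat grape kiwi cherry]
  15. access ram: MISS, evict rat. Cache (LRU->MRU): [grape kiwi cherry ram]
  16. access rat: MISS, evict grape. Cache (LRU->MRU): [kiwi cherry ram rat]
  17. access rat: HIT. Cache (LRU->MRU): [kiwi cherry ram rat]
  18. access cherry: HIT. Cache (LRU->MRU): [kiwi ram rat cherry]
  19. access ram: HIT. Cache (LRU->MRU): [kiwi rat cherry ram]
  20. access hen: MISS, evict kiwi. Cache (LRU->MRU): [rat cherry ram hen]
  21. access ram: HIT. Cache (LRU->MRU): [rat cherry hen ram]
  22. access ram: HIT. Cache (LRU->MRU): [rat cherry hen ram]
  23. access ram: HIT. Cache (LRU->MRU): [rat cherry hen ram]
  24. access ram: HIT. Cache (LRU->MRU): [rat cherry hen ram]
  25. access ram: HIT. Cache (LRU->MRU): [rat cherry hen ram]
Total: 14 hits, 11 misses, 7 evictions

Answer: cherry hen ram rat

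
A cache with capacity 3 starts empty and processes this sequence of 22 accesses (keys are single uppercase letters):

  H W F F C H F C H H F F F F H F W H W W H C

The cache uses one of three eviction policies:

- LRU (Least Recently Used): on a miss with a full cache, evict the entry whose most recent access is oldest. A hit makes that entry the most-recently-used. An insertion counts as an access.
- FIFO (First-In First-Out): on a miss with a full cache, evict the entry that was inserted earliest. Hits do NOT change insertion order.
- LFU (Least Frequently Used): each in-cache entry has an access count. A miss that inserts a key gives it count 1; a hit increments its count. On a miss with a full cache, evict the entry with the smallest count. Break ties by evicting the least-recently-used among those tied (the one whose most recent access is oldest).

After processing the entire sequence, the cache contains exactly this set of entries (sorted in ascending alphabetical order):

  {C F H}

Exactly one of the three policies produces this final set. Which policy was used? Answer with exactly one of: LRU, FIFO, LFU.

Answer: LFU

Derivation:
Simulating under each policy and comparing final sets:
  LRU: final set = {C H W} -> differs
  FIFO: final set = {C H W} -> differs
  LFU: final set = {C F H} -> MATCHES target
Only LFU produces the target set.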